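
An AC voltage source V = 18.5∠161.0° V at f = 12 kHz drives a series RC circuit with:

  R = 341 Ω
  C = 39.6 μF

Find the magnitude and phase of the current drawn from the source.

Step 1 — Angular frequency: ω = 2π·f = 2π·1.2e+04 = 7.54e+04 rad/s.
Step 2 — Component impedances:
  R: Z = R = 341 Ω
  C: Z = 1/(jωC) = -j/(ω·C) = 0 - j0.3349 Ω
Step 3 — Series combination: Z_total = R + C = 341 - j0.3349 Ω = 341∠-0.1° Ω.
Step 4 — Source phasor: V = 18.5∠161.0° V = -17.49 + j6.023 V.
Step 5 — Ohm's law: I = V / Z_total = (-17.49 + j6.023) / (341 - j0.3349) = -0.05131 + j0.01761 A.
Step 6 — Convert to polar: |I| = 0.05425 A, ∠I = 161.1°.

I = 0.05425∠161.1° A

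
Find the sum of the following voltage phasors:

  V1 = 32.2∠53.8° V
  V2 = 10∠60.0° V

Step 1 — Convert each phasor to rectangular form:
  V1 = 32.2·(cos(53.8°) + j·sin(53.8°)) = 19.02 + j25.98 V
  V2 = 10·(cos(60.0°) + j·sin(60.0°)) = 5 + j8.66 V
Step 2 — Sum components: V_total = 24.02 + j34.64 V.
Step 3 — Convert to polar: |V_total| = 42.16 V, ∠V_total = 55.3°.

V_total = 42.16∠55.3° V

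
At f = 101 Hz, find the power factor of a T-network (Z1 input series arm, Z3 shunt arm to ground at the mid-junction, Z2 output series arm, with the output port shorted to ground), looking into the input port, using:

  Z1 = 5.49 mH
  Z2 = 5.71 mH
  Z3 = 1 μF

Step 1 — Angular frequency: ω = 2π·f = 2π·101 = 634.6 rad/s.
Step 2 — Component impedances:
  Z1: Z = jωL = j·634.6·0.00549 = 0 + j3.484 Ω
  Z2: Z = jωL = j·634.6·0.00571 = 0 + j3.624 Ω
  Z3: Z = 1/(jωC) = -j/(ω·C) = 0 - j1576 Ω
Step 3 — With the output port shorted to ground, the output series arm Z2 runs from the junction to ground; the shunt arm Z3 also runs from the junction to ground. They appear in parallel: Z3 || Z2 = 0 + j3.632 Ω.
Step 4 — Series with input arm Z1: Z_in = Z1 + (Z3 || Z2) = 0 + j7.116 Ω = 7.116∠90.0° Ω.
Step 5 — Power factor: PF = cos(φ) = Re(Z)/|Z| = 0/7.116 = 0.
Step 6 — Type: Im(Z) = 7.116 ⇒ lagging (phase φ = 90.0°).

PF = 0 (lagging, φ = 90.0°)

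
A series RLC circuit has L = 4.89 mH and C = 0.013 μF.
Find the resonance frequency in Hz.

Step 1 — Resonance condition Im(Z)=0 gives ω₀ = 1/√(LC).
Step 2 — ω₀ = 1/√(0.00489·1.3e-08) = 1.254e+05 rad/s.
Step 3 — f₀ = ω₀/(2π) = 1.996e+04 Hz.

f₀ = 1.996e+04 Hz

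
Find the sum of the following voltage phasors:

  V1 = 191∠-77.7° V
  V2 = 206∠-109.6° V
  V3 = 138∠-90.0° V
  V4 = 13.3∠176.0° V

Step 1 — Convert each phasor to rectangular form:
  V1 = 191·(cos(-77.7°) + j·sin(-77.7°)) = 40.69 - j186.6 V
  V2 = 206·(cos(-109.6°) + j·sin(-109.6°)) = -69.1 - j194.1 V
  V3 = 138·(cos(-90.0°) + j·sin(-90.0°)) = 0 - j138 V
  V4 = 13.3·(cos(176.0°) + j·sin(176.0°)) = -13.27 + j0.9278 V
Step 2 — Sum components: V_total = -41.68 - j517.8 V.
Step 3 — Convert to polar: |V_total| = 519.4 V, ∠V_total = -94.6°.

V_total = 519.4∠-94.6° V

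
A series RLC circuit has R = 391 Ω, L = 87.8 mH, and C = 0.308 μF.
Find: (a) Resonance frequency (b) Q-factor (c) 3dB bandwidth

Step 1 — Resonance condition Im(Z)=0 gives ω₀ = 1/√(LC).
Step 2 — ω₀ = 1/√(0.0878·3.08e-07) = 6081 rad/s.
Step 3 — f₀ = ω₀/(2π) = 967.8 Hz.
Step 4 — Series Q: Q = ω₀L/R = 6081·0.0878/391 = 1.366.
Step 5 — 3dB bandwidth: Δω = ω₀/Q = 4453 rad/s; BW = Δω/(2π) = 708.8 Hz.

(a) f₀ = 967.8 Hz  (b) Q = 1.366  (c) BW = 708.8 Hz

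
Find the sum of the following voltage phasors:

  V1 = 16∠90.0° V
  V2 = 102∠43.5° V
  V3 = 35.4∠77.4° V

Step 1 — Convert each phasor to rectangular form:
  V1 = 16·(cos(90.0°) + j·sin(90.0°)) = 0 + j16 V
  V2 = 102·(cos(43.5°) + j·sin(43.5°)) = 73.99 + j70.21 V
  V3 = 35.4·(cos(77.4°) + j·sin(77.4°)) = 7.722 + j34.55 V
Step 2 — Sum components: V_total = 81.71 + j120.8 V.
Step 3 — Convert to polar: |V_total| = 145.8 V, ∠V_total = 55.9°.

V_total = 145.8∠55.9° V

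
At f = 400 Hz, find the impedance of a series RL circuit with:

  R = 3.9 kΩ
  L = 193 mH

Step 1 — Angular frequency: ω = 2π·f = 2π·400 = 2513 rad/s.
Step 2 — Component impedances:
  R: Z = R = 3900 Ω
  L: Z = jωL = j·2513·0.193 = 0 + j485.1 Ω
Step 3 — Series combination: Z_total = R + L = 3900 + j485.1 Ω = 3930∠7.1° Ω.

Z = 3900 + j485.1 Ω = 3930∠7.1° Ω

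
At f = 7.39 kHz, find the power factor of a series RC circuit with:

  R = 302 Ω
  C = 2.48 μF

Step 1 — Angular frequency: ω = 2π·f = 2π·7390 = 4.643e+04 rad/s.
Step 2 — Component impedances:
  R: Z = R = 302 Ω
  C: Z = 1/(jωC) = -j/(ω·C) = 0 - j8.684 Ω
Step 3 — Series combination: Z_total = R + C = 302 - j8.684 Ω = 302.1∠-1.6° Ω.
Step 4 — Power factor: PF = cos(φ) = Re(Z)/|Z| = 302/302.12 = 0.9996.
Step 5 — Type: Im(Z) = -8.684 ⇒ leading (phase φ = -1.6°).

PF = 0.9996 (leading, φ = -1.6°)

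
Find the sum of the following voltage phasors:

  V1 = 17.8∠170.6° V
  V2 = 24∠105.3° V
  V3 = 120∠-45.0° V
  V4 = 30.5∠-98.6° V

Step 1 — Convert each phasor to rectangular form:
  V1 = 17.8·(cos(170.6°) + j·sin(170.6°)) = -17.56 + j2.907 V
  V2 = 24·(cos(105.3°) + j·sin(105.3°)) = -6.333 + j23.15 V
  V3 = 120·(cos(-45.0°) + j·sin(-45.0°)) = 84.85 - j84.85 V
  V4 = 30.5·(cos(-98.6°) + j·sin(-98.6°)) = -4.561 - j30.16 V
Step 2 — Sum components: V_total = 56.4 - j88.95 V.
Step 3 — Convert to polar: |V_total| = 105.3 V, ∠V_total = -57.6°.

V_total = 105.3∠-57.6° V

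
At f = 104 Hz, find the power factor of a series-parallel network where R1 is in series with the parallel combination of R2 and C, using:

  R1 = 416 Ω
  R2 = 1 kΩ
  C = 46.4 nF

Step 1 — Angular frequency: ω = 2π·f = 2π·104 = 653.5 rad/s.
Step 2 — Component impedances:
  R1: Z = R = 416 Ω
  R2: Z = R = 1000 Ω
  C: Z = 1/(jωC) = -j/(ω·C) = 0 - j3.298e+04 Ω
Step 3 — Parallel branch: R2 || C = 1/(1/R2 + 1/C) = 999.1 - j30.29 Ω.
Step 4 — Series with R1: Z_total = R1 + (R2 || C) = 1415 - j30.29 Ω = 1415∠-1.2° Ω.
Step 5 — Power factor: PF = cos(φ) = Re(Z)/|Z| = 1415.1/1415.4 = 0.9998.
Step 6 — Type: Im(Z) = -30.29 ⇒ leading (phase φ = -1.2°).

PF = 0.9998 (leading, φ = -1.2°)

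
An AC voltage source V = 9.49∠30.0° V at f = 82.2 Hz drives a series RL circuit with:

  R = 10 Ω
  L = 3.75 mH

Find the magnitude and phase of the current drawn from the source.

Step 1 — Angular frequency: ω = 2π·f = 2π·82.2 = 516.5 rad/s.
Step 2 — Component impedances:
  R: Z = R = 10 Ω
  L: Z = jωL = j·516.5·0.00375 = 0 + j1.937 Ω
Step 3 — Series combination: Z_total = R + L = 10 + j1.937 Ω = 10.19∠11.0° Ω.
Step 4 — Source phasor: V = 9.49∠30.0° V = 8.219 + j4.745 V.
Step 5 — Ohm's law: I = V / Z_total = (8.219 + j4.745) / (10 + j1.937) = 0.8807 + j0.3039 A.
Step 6 — Convert to polar: |I| = 0.9317 A, ∠I = 19.0°.

I = 0.9317∠19.0° A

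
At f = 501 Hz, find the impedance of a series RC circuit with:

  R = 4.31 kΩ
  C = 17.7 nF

Step 1 — Angular frequency: ω = 2π·f = 2π·501 = 3148 rad/s.
Step 2 — Component impedances:
  R: Z = R = 4310 Ω
  C: Z = 1/(jωC) = -j/(ω·C) = 0 - j1.795e+04 Ω
Step 3 — Series combination: Z_total = R + C = 4310 - j1.795e+04 Ω = 1.846e+04∠-76.5° Ω.

Z = 4310 - j1.795e+04 Ω = 1.846e+04∠-76.5° Ω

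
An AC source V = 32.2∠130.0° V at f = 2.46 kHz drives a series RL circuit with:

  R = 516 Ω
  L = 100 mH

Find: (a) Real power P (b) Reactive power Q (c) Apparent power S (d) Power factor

Step 1 — Angular frequency: ω = 2π·f = 2π·2460 = 1.546e+04 rad/s.
Step 2 — Component impedances:
  R: Z = R = 516 Ω
  L: Z = jωL = j·1.546e+04·0.1 = 0 + j1546 Ω
Step 3 — Series combination: Z_total = R + L = 516 + j1546 Ω = 1630∠71.5° Ω.
Step 4 — Source phasor: V = 32.2∠130.0° V = -20.7 + j24.67 V.
Step 5 — Current: I = V / Z = 0.01034 + j0.01684 A = 0.01976∠58.5° A.
Step 6 — Complex power: S = V·I* = 0.2015 + j0.6035 VA.
Step 7 — Real power: P = Re(S) = 0.2015 W.
Step 8 — Reactive power: Q = Im(S) = 0.6035 VAR.
Step 9 — Apparent power: |S| = 0.6363 VA.
Step 10 — Power factor: PF = P/|S| = 0.3167 (lagging).

(a) P = 0.2015 W  (b) Q = 0.6035 VAR  (c) S = 0.6363 VA  (d) PF = 0.3167 (lagging)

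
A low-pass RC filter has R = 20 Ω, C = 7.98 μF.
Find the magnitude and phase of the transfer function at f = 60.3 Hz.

Step 1 — Angular frequency: ω = 2π·60.3 = 378.9 rad/s.
Step 2 — Transfer function: H(jω) = 1/(1 + jωRC).
Step 3 — Denominator: 1 + jωRC = 1 + j·378.9·20·7.98e-06 = 1 + j0.06047.
Step 4 — H = 0.9964 - j0.06025.
Step 5 — Magnitude: |H| = 0.9982 (-0.0 dB); phase: φ = -3.5°.

|H| = 0.9982 (-0.0 dB), φ = -3.5°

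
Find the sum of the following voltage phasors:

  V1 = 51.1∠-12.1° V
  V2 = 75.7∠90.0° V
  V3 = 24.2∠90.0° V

Step 1 — Convert each phasor to rectangular form:
  V1 = 51.1·(cos(-12.1°) + j·sin(-12.1°)) = 49.96 - j10.71 V
  V2 = 75.7·(cos(90.0°) + j·sin(90.0°)) = 0 + j75.7 V
  V3 = 24.2·(cos(90.0°) + j·sin(90.0°)) = 0 + j24.2 V
Step 2 — Sum components: V_total = 49.96 + j89.19 V.
Step 3 — Convert to polar: |V_total| = 102.2 V, ∠V_total = 60.7°.

V_total = 102.2∠60.7° V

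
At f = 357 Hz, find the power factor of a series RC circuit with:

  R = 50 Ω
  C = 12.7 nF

Step 1 — Angular frequency: ω = 2π·f = 2π·357 = 2243 rad/s.
Step 2 — Component impedances:
  R: Z = R = 50 Ω
  C: Z = 1/(jωC) = -j/(ω·C) = 0 - j3.51e+04 Ω
Step 3 — Series combination: Z_total = R + C = 50 - j3.51e+04 Ω = 3.51e+04∠-89.9° Ω.
Step 4 — Power factor: PF = cos(φ) = Re(Z)/|Z| = 50/35103 = 0.001424.
Step 5 — Type: Im(Z) = -3.51e+04 ⇒ leading (phase φ = -89.9°).

PF = 0.001424 (leading, φ = -89.9°)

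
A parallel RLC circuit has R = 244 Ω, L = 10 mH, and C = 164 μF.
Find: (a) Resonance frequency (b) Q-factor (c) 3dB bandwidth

Step 1 — Resonance: ω₀ = 1/√(LC) = 1/√(0.01·0.000164) = 780.9 rad/s.
Step 2 — f₀ = ω₀/(2π) = 124.3 Hz.
Step 3 — Parallel Q: Q = R/(ω₀L) = 244/(780.9·0.01) = 31.25.
Step 4 — Bandwidth: Δω = ω₀/Q = 24.99 rad/s; BW = Δω/(2π) = 3.977 Hz.

(a) f₀ = 124.3 Hz  (b) Q = 31.25  (c) BW = 3.977 Hz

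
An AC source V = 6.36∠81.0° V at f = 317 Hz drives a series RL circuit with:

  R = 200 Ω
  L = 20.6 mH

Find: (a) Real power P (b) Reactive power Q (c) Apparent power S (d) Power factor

Step 1 — Angular frequency: ω = 2π·f = 2π·317 = 1992 rad/s.
Step 2 — Component impedances:
  R: Z = R = 200 Ω
  L: Z = jωL = j·1992·0.0206 = 0 + j41.03 Ω
Step 3 — Series combination: Z_total = R + L = 200 + j41.03 Ω = 204.2∠11.6° Ω.
Step 4 — Source phasor: V = 6.36∠81.0° V = 0.9949 + j6.282 V.
Step 5 — Current: I = V / Z = 0.01096 + j0.02916 A = 0.03115∠69.4° A.
Step 6 — Complex power: S = V·I* = 0.1941 + j0.03982 VA.
Step 7 — Real power: P = Re(S) = 0.1941 W.
Step 8 — Reactive power: Q = Im(S) = 0.03982 VAR.
Step 9 — Apparent power: |S| = 0.1981 VA.
Step 10 — Power factor: PF = P/|S| = 0.9796 (lagging).

(a) P = 0.1941 W  (b) Q = 0.03982 VAR  (c) S = 0.1981 VA  (d) PF = 0.9796 (lagging)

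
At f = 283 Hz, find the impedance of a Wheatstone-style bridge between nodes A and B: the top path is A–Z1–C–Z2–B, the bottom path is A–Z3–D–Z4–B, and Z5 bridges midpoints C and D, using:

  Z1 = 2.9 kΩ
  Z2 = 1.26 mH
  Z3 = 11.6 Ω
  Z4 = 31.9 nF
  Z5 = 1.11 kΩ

Step 1 — Angular frequency: ω = 2π·f = 2π·283 = 1778 rad/s.
Step 2 — Component impedances:
  Z1: Z = R = 2900 Ω
  Z2: Z = jωL = j·1778·0.00126 = 0 + j2.24 Ω
  Z3: Z = R = 11.6 Ω
  Z4: Z = 1/(jωC) = -j/(ω·C) = 0 - j1.763e+04 Ω
  Z5: Z = R = 1110 Ω
Step 3 — Bridge requires nodal analysis (the Z5 bridge couples midpoints C and D, so the two paths cannot be reduced to a simple series/parallel combination). Setting node B to ground and injecting 1 A at node A, the 3-node admittance system at A, C, D solves to V_A = Z_AB = 807.3 - j34.04 Ω = 808.1∠-2.4° Ω.

Z = 807.3 - j34.04 Ω = 808.1∠-2.4° Ω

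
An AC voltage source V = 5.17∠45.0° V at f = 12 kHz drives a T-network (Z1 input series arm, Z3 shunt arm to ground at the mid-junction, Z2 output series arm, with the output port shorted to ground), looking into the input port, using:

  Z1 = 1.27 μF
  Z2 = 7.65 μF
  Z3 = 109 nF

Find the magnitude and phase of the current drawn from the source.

Step 1 — Angular frequency: ω = 2π·f = 2π·1.2e+04 = 7.54e+04 rad/s.
Step 2 — Component impedances:
  Z1: Z = 1/(jωC) = -j/(ω·C) = 0 - j10.44 Ω
  Z2: Z = 1/(jωC) = -j/(ω·C) = 0 - j1.734 Ω
  Z3: Z = 1/(jωC) = -j/(ω·C) = 0 - j121.7 Ω
Step 3 — With the output port shorted to ground, the output series arm Z2 runs from the junction to ground; the shunt arm Z3 also runs from the junction to ground. They appear in parallel: Z3 || Z2 = 0 - j1.709 Ω.
Step 4 — Series with input arm Z1: Z_in = Z1 + (Z3 || Z2) = 0 - j12.15 Ω = 12.15∠-90.0° Ω.
Step 5 — Source phasor: V = 5.17∠45.0° V = 3.656 + j3.656 V.
Step 6 — Ohm's law: I = V / Z_total = (3.656 + j3.656) / (0 - j12.15) = -0.3008 + j0.3008 A.
Step 7 — Convert to polar: |I| = 0.4254 A, ∠I = 135.0°.

I = 0.4254∠135.0° A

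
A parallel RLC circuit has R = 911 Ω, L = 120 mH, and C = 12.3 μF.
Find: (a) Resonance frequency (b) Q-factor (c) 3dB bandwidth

Step 1 — Resonance: ω₀ = 1/√(LC) = 1/√(0.12·1.23e-05) = 823.1 rad/s.
Step 2 — f₀ = ω₀/(2π) = 131 Hz.
Step 3 — Parallel Q: Q = R/(ω₀L) = 911/(823.1·0.12) = 9.223.
Step 4 — Bandwidth: Δω = ω₀/Q = 89.24 rad/s; BW = Δω/(2π) = 14.2 Hz.

(a) f₀ = 131 Hz  (b) Q = 9.223  (c) BW = 14.2 Hz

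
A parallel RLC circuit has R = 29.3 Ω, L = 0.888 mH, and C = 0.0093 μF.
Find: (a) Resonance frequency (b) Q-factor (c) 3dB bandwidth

Step 1 — Resonance: ω₀ = 1/√(LC) = 1/√(0.000888·9.3e-09) = 3.48e+05 rad/s.
Step 2 — f₀ = ω₀/(2π) = 5.538e+04 Hz.
Step 3 — Parallel Q: Q = R/(ω₀L) = 29.3/(3.48e+05·0.000888) = 0.09482.
Step 4 — Bandwidth: Δω = ω₀/Q = 3.67e+06 rad/s; BW = Δω/(2π) = 5.841e+05 Hz.

(a) f₀ = 5.538e+04 Hz  (b) Q = 0.09482  (c) BW = 5.841e+05 Hz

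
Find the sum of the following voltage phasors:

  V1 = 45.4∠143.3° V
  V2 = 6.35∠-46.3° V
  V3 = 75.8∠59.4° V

Step 1 — Convert each phasor to rectangular form:
  V1 = 45.4·(cos(143.3°) + j·sin(143.3°)) = -36.4 + j27.13 V
  V2 = 6.35·(cos(-46.3°) + j·sin(-46.3°)) = 4.387 - j4.591 V
  V3 = 75.8·(cos(59.4°) + j·sin(59.4°)) = 38.59 + j65.24 V
Step 2 — Sum components: V_total = 6.572 + j87.79 V.
Step 3 — Convert to polar: |V_total| = 88.03 V, ∠V_total = 85.7°.

V_total = 88.03∠85.7° V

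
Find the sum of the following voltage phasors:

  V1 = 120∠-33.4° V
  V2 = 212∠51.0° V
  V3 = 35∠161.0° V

Step 1 — Convert each phasor to rectangular form:
  V1 = 120·(cos(-33.4°) + j·sin(-33.4°)) = 100.2 - j66.06 V
  V2 = 212·(cos(51.0°) + j·sin(51.0°)) = 133.4 + j164.8 V
  V3 = 35·(cos(161.0°) + j·sin(161.0°)) = -33.09 + j11.39 V
Step 2 — Sum components: V_total = 200.5 + j110.1 V.
Step 3 — Convert to polar: |V_total| = 228.7 V, ∠V_total = 28.8°.

V_total = 228.7∠28.8° V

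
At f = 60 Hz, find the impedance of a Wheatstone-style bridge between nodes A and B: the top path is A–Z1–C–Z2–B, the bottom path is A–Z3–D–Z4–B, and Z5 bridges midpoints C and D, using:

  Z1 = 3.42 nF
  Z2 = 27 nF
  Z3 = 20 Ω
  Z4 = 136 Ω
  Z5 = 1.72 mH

Step 1 — Angular frequency: ω = 2π·f = 2π·60 = 377 rad/s.
Step 2 — Component impedances:
  Z1: Z = 1/(jωC) = -j/(ω·C) = 0 - j7.756e+05 Ω
  Z2: Z = 1/(jωC) = -j/(ω·C) = 0 - j9.824e+04 Ω
  Z3: Z = R = 20 Ω
  Z4: Z = R = 136 Ω
  Z5: Z = jωL = j·377·0.00172 = 0 + j0.6484 Ω
Step 3 — Bridge requires nodal analysis (the Z5 bridge couples midpoints C and D, so the two paths cannot be reduced to a simple series/parallel combination). Setting node B to ground and injecting 1 A at node A, the 3-node admittance system at A, C, D solves to V_A = Z_AB = 156 - j0.1888 Ω = 156∠-0.1° Ω.

Z = 156 - j0.1888 Ω = 156∠-0.1° Ω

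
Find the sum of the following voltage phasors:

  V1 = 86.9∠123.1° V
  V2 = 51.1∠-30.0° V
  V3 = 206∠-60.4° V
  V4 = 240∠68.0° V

Step 1 — Convert each phasor to rectangular form:
  V1 = 86.9·(cos(123.1°) + j·sin(123.1°)) = -47.46 + j72.8 V
  V2 = 51.1·(cos(-30.0°) + j·sin(-30.0°)) = 44.25 - j25.55 V
  V3 = 206·(cos(-60.4°) + j·sin(-60.4°)) = 101.8 - j179.1 V
  V4 = 240·(cos(68.0°) + j·sin(68.0°)) = 89.91 + j222.5 V
Step 2 — Sum components: V_total = 188.5 + j90.66 V.
Step 3 — Convert to polar: |V_total| = 209.1 V, ∠V_total = 25.7°.

V_total = 209.1∠25.7° V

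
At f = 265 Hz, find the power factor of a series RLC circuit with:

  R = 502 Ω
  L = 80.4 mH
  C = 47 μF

Step 1 — Angular frequency: ω = 2π·f = 2π·265 = 1665 rad/s.
Step 2 — Component impedances:
  R: Z = R = 502 Ω
  L: Z = jωL = j·1665·0.0804 = 0 + j133.9 Ω
  C: Z = 1/(jωC) = -j/(ω·C) = 0 - j12.78 Ω
Step 3 — Series combination: Z_total = R + L + C = 502 + j121.1 Ω = 516.4∠13.6° Ω.
Step 4 — Power factor: PF = cos(φ) = Re(Z)/|Z| = 502/516.4 = 0.9721.
Step 5 — Type: Im(Z) = 121.1 ⇒ lagging (phase φ = 13.6°).

PF = 0.9721 (lagging, φ = 13.6°)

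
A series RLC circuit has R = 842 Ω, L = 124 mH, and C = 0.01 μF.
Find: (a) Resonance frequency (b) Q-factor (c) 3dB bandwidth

Step 1 — Resonance condition Im(Z)=0 gives ω₀ = 1/√(LC).
Step 2 — ω₀ = 1/√(0.124·1e-08) = 2.84e+04 rad/s.
Step 3 — f₀ = ω₀/(2π) = 4520 Hz.
Step 4 — Series Q: Q = ω₀L/R = 2.84e+04·0.124/842 = 4.182.
Step 5 — 3dB bandwidth: Δω = ω₀/Q = 6790 rad/s; BW = Δω/(2π) = 1081 Hz.

(a) f₀ = 4520 Hz  (b) Q = 4.182  (c) BW = 1081 Hz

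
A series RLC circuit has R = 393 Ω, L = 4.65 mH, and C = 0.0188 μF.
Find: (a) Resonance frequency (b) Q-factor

Step 1 — Resonance condition Im(Z)=0 gives ω₀ = 1/√(LC).
Step 2 — ω₀ = 1/√(0.00465·1.88e-08) = 1.07e+05 rad/s.
Step 3 — f₀ = ω₀/(2π) = 1.702e+04 Hz.
Step 4 — Series Q: Q = ω₀L/R = 1.07e+05·0.00465/393 = 1.265.

(a) f₀ = 1.702e+04 Hz  (b) Q = 1.265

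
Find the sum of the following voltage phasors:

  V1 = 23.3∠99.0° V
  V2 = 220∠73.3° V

Step 1 — Convert each phasor to rectangular form:
  V1 = 23.3·(cos(99.0°) + j·sin(99.0°)) = -3.645 + j23.01 V
  V2 = 220·(cos(73.3°) + j·sin(73.3°)) = 63.22 + j210.7 V
Step 2 — Sum components: V_total = 59.57 + j233.7 V.
Step 3 — Convert to polar: |V_total| = 241.2 V, ∠V_total = 75.7°.

V_total = 241.2∠75.7° V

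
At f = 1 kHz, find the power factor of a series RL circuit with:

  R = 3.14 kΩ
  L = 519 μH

Step 1 — Angular frequency: ω = 2π·f = 2π·1000 = 6283 rad/s.
Step 2 — Component impedances:
  R: Z = R = 3140 Ω
  L: Z = jωL = j·6283·0.000519 = 0 + j3.261 Ω
Step 3 — Series combination: Z_total = R + L = 3140 + j3.261 Ω = 3140∠0.1° Ω.
Step 4 — Power factor: PF = cos(φ) = Re(Z)/|Z| = 3140/3140 = 1.
Step 5 — Type: Im(Z) = 3.261 ⇒ lagging (phase φ = 0.1°).

PF = 1 (lagging, φ = 0.1°)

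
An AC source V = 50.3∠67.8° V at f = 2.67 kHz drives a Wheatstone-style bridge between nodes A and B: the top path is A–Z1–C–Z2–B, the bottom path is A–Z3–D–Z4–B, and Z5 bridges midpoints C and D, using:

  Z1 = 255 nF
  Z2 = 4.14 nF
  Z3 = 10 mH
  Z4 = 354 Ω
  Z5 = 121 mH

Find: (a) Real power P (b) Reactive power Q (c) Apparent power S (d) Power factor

Step 1 — Angular frequency: ω = 2π·f = 2π·2670 = 1.678e+04 rad/s.
Step 2 — Component impedances:
  Z1: Z = 1/(jωC) = -j/(ω·C) = 0 - j233.8 Ω
  Z2: Z = 1/(jωC) = -j/(ω·C) = 0 - j1.44e+04 Ω
  Z3: Z = jωL = j·1.678e+04·0.01 = 0 + j167.8 Ω
  Z4: Z = R = 354 Ω
  Z5: Z = jωL = j·1.678e+04·0.121 = 0 + j2030 Ω
Step 3 — Bridge requires nodal analysis (the Z5 bridge couples midpoints C and D, so the two paths cannot be reduced to a simple series/parallel combination). Setting node B to ground and injecting 1 A at node A, the 3-node admittance system at A, C, D solves to V_A = Z_AB = 362.3 + j146.6 Ω = 390.9∠22.0° Ω.
Step 4 — Source phasor: V = 50.3∠67.8° V = 19.01 + j46.57 V.
Step 5 — Current: I = V / Z = 0.08977 + j0.0922 A = 0.1287∠45.8° A.
Step 6 — Complex power: S = V·I* = 6 + j2.428 VA.
Step 7 — Real power: P = Re(S) = 6 W.
Step 8 — Reactive power: Q = Im(S) = 2.428 VAR.
Step 9 — Apparent power: |S| = 6.473 VA.
Step 10 — Power factor: PF = P/|S| = 0.927 (lagging).

(a) P = 6 W  (b) Q = 2.428 VAR  (c) S = 6.473 VA  (d) PF = 0.927 (lagging)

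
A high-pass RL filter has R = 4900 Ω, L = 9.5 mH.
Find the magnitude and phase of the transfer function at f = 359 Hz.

Step 1 — Angular frequency: ω = 2π·359 = 2256 rad/s.
Step 2 — Transfer function: H(jω) = jωL/(R + jωL).
Step 3 — Numerator jωL = j·21.43; denominator R + jωL = 4900 + j21.43.
Step 4 — H = 1.912e-05 + j0.004373.
Step 5 — Magnitude: |H| = 0.004373 (-47.2 dB); phase: φ = 89.7°.

|H| = 0.004373 (-47.2 dB), φ = 89.7°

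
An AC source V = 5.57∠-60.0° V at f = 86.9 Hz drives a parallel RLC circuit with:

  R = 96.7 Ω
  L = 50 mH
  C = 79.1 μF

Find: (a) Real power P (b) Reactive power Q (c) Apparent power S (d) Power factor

Step 1 — Angular frequency: ω = 2π·f = 2π·86.9 = 546 rad/s.
Step 2 — Component impedances:
  R: Z = R = 96.7 Ω
  L: Z = jωL = j·546·0.05 = 0 + j27.3 Ω
  C: Z = 1/(jωC) = -j/(ω·C) = 0 - j23.15 Ω
Step 3 — Parallel combination: 1/Z_total = 1/R + 1/L + 1/C; Z_total = 68.95 - j43.74 Ω = 81.66∠-32.4° Ω.
Step 4 — Source phasor: V = 5.57∠-60.0° V = 2.785 - j4.824 V.
Step 5 — Current: I = V / Z = 0.06044 - j0.03161 A = 0.06821∠-27.6° A.
Step 6 — Complex power: S = V·I* = 0.3208 - j0.2035 VA.
Step 7 — Real power: P = Re(S) = 0.3208 W.
Step 8 — Reactive power: Q = Im(S) = -0.2035 VAR.
Step 9 — Apparent power: |S| = 0.3799 VA.
Step 10 — Power factor: PF = P/|S| = 0.8444 (leading).

(a) P = 0.3208 W  (b) Q = -0.2035 VAR  (c) S = 0.3799 VA  (d) PF = 0.8444 (leading)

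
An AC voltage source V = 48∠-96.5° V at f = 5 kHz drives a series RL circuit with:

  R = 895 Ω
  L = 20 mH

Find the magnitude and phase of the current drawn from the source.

Step 1 — Angular frequency: ω = 2π·f = 2π·5000 = 3.142e+04 rad/s.
Step 2 — Component impedances:
  R: Z = R = 895 Ω
  L: Z = jωL = j·3.142e+04·0.02 = 0 + j628.3 Ω
Step 3 — Series combination: Z_total = R + L = 895 + j628.3 Ω = 1094∠35.1° Ω.
Step 4 — Source phasor: V = 48∠-96.5° V = -5.434 - j47.69 V.
Step 5 — Ohm's law: I = V / Z_total = (-5.434 - j47.69) / (895 + j628.3) = -0.02913 - j0.03284 A.
Step 6 — Convert to polar: |I| = 0.04389 A, ∠I = -131.6°.

I = 0.04389∠-131.6° A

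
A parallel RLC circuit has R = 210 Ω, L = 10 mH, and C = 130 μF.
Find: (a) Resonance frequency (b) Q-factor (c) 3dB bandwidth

Step 1 — Resonance: ω₀ = 1/√(LC) = 1/√(0.01·0.00013) = 877.1 rad/s.
Step 2 — f₀ = ω₀/(2π) = 139.6 Hz.
Step 3 — Parallel Q: Q = R/(ω₀L) = 210/(877.1·0.01) = 23.94.
Step 4 — Bandwidth: Δω = ω₀/Q = 36.63 rad/s; BW = Δω/(2π) = 5.83 Hz.

(a) f₀ = 139.6 Hz  (b) Q = 23.94  (c) BW = 5.83 Hz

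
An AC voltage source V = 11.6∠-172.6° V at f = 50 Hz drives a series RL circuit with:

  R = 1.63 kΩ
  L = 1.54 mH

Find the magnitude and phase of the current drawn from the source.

Step 1 — Angular frequency: ω = 2π·f = 2π·50 = 314.2 rad/s.
Step 2 — Component impedances:
  R: Z = R = 1630 Ω
  L: Z = jωL = j·314.2·0.00154 = 0 + j0.4838 Ω
Step 3 — Series combination: Z_total = R + L = 1630 + j0.4838 Ω = 1630∠0.0° Ω.
Step 4 — Source phasor: V = 11.6∠-172.6° V = -11.5 - j1.494 V.
Step 5 — Ohm's law: I = V / Z_total = (-11.5 - j1.494) / (1630 + j0.4838) = -0.007058 - j0.0009145 A.
Step 6 — Convert to polar: |I| = 0.007117 A, ∠I = -172.6°.

I = 0.007117∠-172.6° A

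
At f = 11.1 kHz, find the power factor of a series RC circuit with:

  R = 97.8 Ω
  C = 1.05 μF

Step 1 — Angular frequency: ω = 2π·f = 2π·1.11e+04 = 6.974e+04 rad/s.
Step 2 — Component impedances:
  R: Z = R = 97.8 Ω
  C: Z = 1/(jωC) = -j/(ω·C) = 0 - j13.66 Ω
Step 3 — Series combination: Z_total = R + C = 97.8 - j13.66 Ω = 98.75∠-7.9° Ω.
Step 4 — Power factor: PF = cos(φ) = Re(Z)/|Z| = 97.8/98.75 = 0.9904.
Step 5 — Type: Im(Z) = -13.66 ⇒ leading (phase φ = -7.9°).

PF = 0.9904 (leading, φ = -7.9°)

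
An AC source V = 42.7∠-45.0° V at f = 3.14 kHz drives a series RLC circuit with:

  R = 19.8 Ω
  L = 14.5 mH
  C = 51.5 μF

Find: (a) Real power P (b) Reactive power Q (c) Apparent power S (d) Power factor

Step 1 — Angular frequency: ω = 2π·f = 2π·3140 = 1.973e+04 rad/s.
Step 2 — Component impedances:
  R: Z = R = 19.8 Ω
  L: Z = jωL = j·1.973e+04·0.0145 = 0 + j286.1 Ω
  C: Z = 1/(jωC) = -j/(ω·C) = 0 - j0.9842 Ω
Step 3 — Series combination: Z_total = R + L + C = 19.8 + j285.1 Ω = 285.8∠86.0° Ω.
Step 4 — Source phasor: V = 42.7∠-45.0° V = 30.19 - j30.19 V.
Step 5 — Current: I = V / Z = -0.09808 - j0.1127 A = 0.1494∠-131.0° A.
Step 6 — Complex power: S = V·I* = 0.442 + j6.365 VA.
Step 7 — Real power: P = Re(S) = 0.442 W.
Step 8 — Reactive power: Q = Im(S) = 6.365 VAR.
Step 9 — Apparent power: |S| = 6.38 VA.
Step 10 — Power factor: PF = P/|S| = 0.06929 (lagging).

(a) P = 0.442 W  (b) Q = 6.365 VAR  (c) S = 6.38 VA  (d) PF = 0.06929 (lagging)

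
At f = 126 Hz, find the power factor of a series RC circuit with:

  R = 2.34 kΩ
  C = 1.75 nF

Step 1 — Angular frequency: ω = 2π·f = 2π·126 = 791.7 rad/s.
Step 2 — Component impedances:
  R: Z = R = 2340 Ω
  C: Z = 1/(jωC) = -j/(ω·C) = 0 - j7.218e+05 Ω
Step 3 — Series combination: Z_total = R + C = 2340 - j7.218e+05 Ω = 7.218e+05∠-89.8° Ω.
Step 4 — Power factor: PF = cos(φ) = Re(Z)/|Z| = 2340/7.218e+05 = 0.003242.
Step 5 — Type: Im(Z) = -7.218e+05 ⇒ leading (phase φ = -89.8°).

PF = 0.003242 (leading, φ = -89.8°)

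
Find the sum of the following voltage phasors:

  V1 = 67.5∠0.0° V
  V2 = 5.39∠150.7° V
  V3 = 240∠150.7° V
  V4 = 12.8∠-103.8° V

Step 1 — Convert each phasor to rectangular form:
  V1 = 67.5·(cos(0.0°) + j·sin(0.0°)) = 67.5 V
  V2 = 5.39·(cos(150.7°) + j·sin(150.7°)) = -4.7 + j2.638 V
  V3 = 240·(cos(150.7°) + j·sin(150.7°)) = -209.3 + j117.5 V
  V4 = 12.8·(cos(-103.8°) + j·sin(-103.8°)) = -3.053 - j12.43 V
Step 2 — Sum components: V_total = -149.6 + j107.7 V.
Step 3 — Convert to polar: |V_total| = 184.3 V, ∠V_total = 144.3°.

V_total = 184.3∠144.3° V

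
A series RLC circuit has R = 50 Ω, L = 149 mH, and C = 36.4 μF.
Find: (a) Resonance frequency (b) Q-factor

Step 1 — Resonance condition Im(Z)=0 gives ω₀ = 1/√(LC).
Step 2 — ω₀ = 1/√(0.149·3.64e-05) = 429.4 rad/s.
Step 3 — f₀ = ω₀/(2π) = 68.34 Hz.
Step 4 — Series Q: Q = ω₀L/R = 429.4·0.149/50 = 1.28.

(a) f₀ = 68.34 Hz  (b) Q = 1.28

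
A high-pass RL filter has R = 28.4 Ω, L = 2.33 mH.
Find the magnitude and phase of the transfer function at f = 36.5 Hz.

Step 1 — Angular frequency: ω = 2π·36.5 = 229.3 rad/s.
Step 2 — Transfer function: H(jω) = jωL/(R + jωL).
Step 3 — Numerator jωL = j·0.5344; denominator R + jωL = 28.4 + j0.5344.
Step 4 — H = 0.0003539 + j0.01881.
Step 5 — Magnitude: |H| = 0.01881 (-34.5 dB); phase: φ = 88.9°.

|H| = 0.01881 (-34.5 dB), φ = 88.9°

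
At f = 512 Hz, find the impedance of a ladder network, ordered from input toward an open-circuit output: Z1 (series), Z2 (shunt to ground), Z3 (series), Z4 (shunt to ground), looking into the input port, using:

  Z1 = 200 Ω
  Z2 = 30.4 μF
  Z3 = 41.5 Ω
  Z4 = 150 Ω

Step 1 — Angular frequency: ω = 2π·f = 2π·512 = 3217 rad/s.
Step 2 — Component impedances:
  Z1: Z = R = 200 Ω
  Z2: Z = 1/(jωC) = -j/(ω·C) = 0 - j10.23 Ω
  Z3: Z = R = 41.5 Ω
  Z4: Z = R = 150 Ω
Step 3 — Ladder network (open output): work backward from the far end, alternating series and parallel combinations. Z_in = 200.5 - j10.2 Ω = 200.8∠-2.9° Ω.

Z = 200.5 - j10.2 Ω = 200.8∠-2.9° Ω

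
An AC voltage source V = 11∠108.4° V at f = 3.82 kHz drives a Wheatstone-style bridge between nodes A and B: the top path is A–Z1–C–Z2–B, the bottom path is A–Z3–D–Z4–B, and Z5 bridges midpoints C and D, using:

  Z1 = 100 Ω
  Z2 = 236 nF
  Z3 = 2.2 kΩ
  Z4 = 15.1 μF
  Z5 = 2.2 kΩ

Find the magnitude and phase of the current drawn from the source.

Step 1 — Angular frequency: ω = 2π·f = 2π·3820 = 2.4e+04 rad/s.
Step 2 — Component impedances:
  Z1: Z = R = 100 Ω
  Z2: Z = 1/(jωC) = -j/(ω·C) = 0 - j176.5 Ω
  Z3: Z = R = 2200 Ω
  Z4: Z = 1/(jωC) = -j/(ω·C) = 0 - j2.759 Ω
  Z5: Z = R = 2200 Ω
Step 3 — Bridge requires nodal analysis (the Z5 bridge couples midpoints C and D, so the two paths cannot be reduced to a simple series/parallel combination). Setting node B to ground and injecting 1 A at node A, the 3-node admittance system at A, C, D solves to V_A = Z_AB = 120.3 - j157.6 Ω = 198.3∠-52.6° Ω.
Step 4 — Source phasor: V = 11∠108.4° V = -3.472 + j10.44 V.
Step 5 — Ohm's law: I = V / Z_total = (-3.472 + j10.44) / (120.3 - j157.6) = -0.05246 + j0.01803 A.
Step 6 — Convert to polar: |I| = 0.05547 A, ∠I = 161.0°.

I = 0.05547∠161.0° A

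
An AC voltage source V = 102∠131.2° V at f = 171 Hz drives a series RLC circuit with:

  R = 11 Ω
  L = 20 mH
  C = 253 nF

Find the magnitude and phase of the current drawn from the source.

Step 1 — Angular frequency: ω = 2π·f = 2π·171 = 1074 rad/s.
Step 2 — Component impedances:
  R: Z = R = 11 Ω
  L: Z = jωL = j·1074·0.02 = 0 + j21.49 Ω
  C: Z = 1/(jωC) = -j/(ω·C) = 0 - j3679 Ω
Step 3 — Series combination: Z_total = R + L + C = 11 - j3657 Ω = 3657∠-89.8° Ω.
Step 4 — Source phasor: V = 102∠131.2° V = -67.19 + j76.75 V.
Step 5 — Ohm's law: I = V / Z_total = (-67.19 + j76.75) / (11 - j3657) = -0.02104 - j0.01831 A.
Step 6 — Convert to polar: |I| = 0.02789 A, ∠I = -139.0°.

I = 0.02789∠-139.0° A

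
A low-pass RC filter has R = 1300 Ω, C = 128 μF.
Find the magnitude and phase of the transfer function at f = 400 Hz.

Step 1 — Angular frequency: ω = 2π·400 = 2513 rad/s.
Step 2 — Transfer function: H(jω) = 1/(1 + jωRC).
Step 3 — Denominator: 1 + jωRC = 1 + j·2513·1300·0.000128 = 1 + j418.2.
Step 4 — H = 5.718e-06 - j0.002391.
Step 5 — Magnitude: |H| = 0.002391 (-52.4 dB); phase: φ = -89.9°.

|H| = 0.002391 (-52.4 dB), φ = -89.9°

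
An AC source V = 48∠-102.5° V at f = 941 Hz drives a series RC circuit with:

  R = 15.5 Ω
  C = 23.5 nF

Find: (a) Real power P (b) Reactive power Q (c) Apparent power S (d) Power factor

Step 1 — Angular frequency: ω = 2π·f = 2π·941 = 5912 rad/s.
Step 2 — Component impedances:
  R: Z = R = 15.5 Ω
  C: Z = 1/(jωC) = -j/(ω·C) = 0 - j7197 Ω
Step 3 — Series combination: Z_total = R + C = 15.5 - j7197 Ω = 7197∠-89.9° Ω.
Step 4 — Source phasor: V = 48∠-102.5° V = -10.39 - j46.86 V.
Step 5 — Current: I = V / Z = 0.006508 - j0.001458 A = 0.006669∠-12.6° A.
Step 6 — Complex power: S = V·I* = 0.0006894 - j0.3201 VA.
Step 7 — Real power: P = Re(S) = 0.0006894 W.
Step 8 — Reactive power: Q = Im(S) = -0.3201 VAR.
Step 9 — Apparent power: |S| = 0.3201 VA.
Step 10 — Power factor: PF = P/|S| = 0.002154 (leading).

(a) P = 0.0006894 W  (b) Q = -0.3201 VAR  (c) S = 0.3201 VA  (d) PF = 0.002154 (leading)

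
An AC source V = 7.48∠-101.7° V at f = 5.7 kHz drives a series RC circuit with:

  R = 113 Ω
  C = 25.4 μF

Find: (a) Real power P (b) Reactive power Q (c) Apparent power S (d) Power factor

Step 1 — Angular frequency: ω = 2π·f = 2π·5700 = 3.581e+04 rad/s.
Step 2 — Component impedances:
  R: Z = R = 113 Ω
  C: Z = 1/(jωC) = -j/(ω·C) = 0 - j1.099 Ω
Step 3 — Series combination: Z_total = R + C = 113 - j1.099 Ω = 113∠-0.6° Ω.
Step 4 — Source phasor: V = 7.48∠-101.7° V = -1.517 - j7.325 V.
Step 5 — Current: I = V / Z = -0.01279 - j0.06494 A = 0.06619∠-101.1° A.
Step 6 — Complex power: S = V·I* = 0.4951 - j0.004816 VA.
Step 7 — Real power: P = Re(S) = 0.4951 W.
Step 8 — Reactive power: Q = Im(S) = -0.004816 VAR.
Step 9 — Apparent power: |S| = 0.4951 VA.
Step 10 — Power factor: PF = P/|S| = 1 (leading).

(a) P = 0.4951 W  (b) Q = -0.004816 VAR  (c) S = 0.4951 VA  (d) PF = 1 (leading)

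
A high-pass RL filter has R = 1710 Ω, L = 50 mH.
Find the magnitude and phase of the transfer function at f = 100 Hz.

Step 1 — Angular frequency: ω = 2π·100 = 628.3 rad/s.
Step 2 — Transfer function: H(jω) = jωL/(R + jωL).
Step 3 — Numerator jωL = j·31.42; denominator R + jωL = 1710 + j31.42.
Step 4 — H = 0.0003374 + j0.01837.
Step 5 — Magnitude: |H| = 0.01837 (-34.7 dB); phase: φ = 88.9°.

|H| = 0.01837 (-34.7 dB), φ = 88.9°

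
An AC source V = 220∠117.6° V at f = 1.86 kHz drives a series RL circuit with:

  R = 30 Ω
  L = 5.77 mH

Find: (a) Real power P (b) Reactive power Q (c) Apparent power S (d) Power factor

Step 1 — Angular frequency: ω = 2π·f = 2π·1860 = 1.169e+04 rad/s.
Step 2 — Component impedances:
  R: Z = R = 30 Ω
  L: Z = jωL = j·1.169e+04·0.00577 = 0 + j67.43 Ω
Step 3 — Series combination: Z_total = R + L = 30 + j67.43 Ω = 73.8∠66.0° Ω.
Step 4 — Source phasor: V = 220∠117.6° V = -101.9 + j195 V.
Step 5 — Current: I = V / Z = 1.852 + j2.336 A = 2.981∠51.6° A.
Step 6 — Complex power: S = V·I* = 266.6 + j599.2 VA.
Step 7 — Real power: P = Re(S) = 266.6 W.
Step 8 — Reactive power: Q = Im(S) = 599.2 VAR.
Step 9 — Apparent power: |S| = 655.8 VA.
Step 10 — Power factor: PF = P/|S| = 0.4065 (lagging).

(a) P = 266.6 W  (b) Q = 599.2 VAR  (c) S = 655.8 VA  (d) PF = 0.4065 (lagging)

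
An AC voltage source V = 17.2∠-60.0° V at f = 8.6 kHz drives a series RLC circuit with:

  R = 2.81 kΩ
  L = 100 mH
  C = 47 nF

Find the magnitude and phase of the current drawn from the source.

Step 1 — Angular frequency: ω = 2π·f = 2π·8600 = 5.404e+04 rad/s.
Step 2 — Component impedances:
  R: Z = R = 2810 Ω
  L: Z = jωL = j·5.404e+04·0.1 = 0 + j5404 Ω
  C: Z = 1/(jωC) = -j/(ω·C) = 0 - j393.8 Ω
Step 3 — Series combination: Z_total = R + L + C = 2810 + j5010 Ω = 5744∠60.7° Ω.
Step 4 — Source phasor: V = 17.2∠-60.0° V = 8.6 - j14.9 V.
Step 5 — Ohm's law: I = V / Z_total = (8.6 - j14.9) / (2810 + j5010) = -0.001529 - j0.002574 A.
Step 6 — Convert to polar: |I| = 0.002994 A, ∠I = -120.7°.

I = 0.002994∠-120.7° A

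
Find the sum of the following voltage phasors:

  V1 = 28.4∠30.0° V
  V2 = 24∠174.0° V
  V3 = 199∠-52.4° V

Step 1 — Convert each phasor to rectangular form:
  V1 = 28.4·(cos(30.0°) + j·sin(30.0°)) = 24.6 + j14.2 V
  V2 = 24·(cos(174.0°) + j·sin(174.0°)) = -23.87 + j2.509 V
  V3 = 199·(cos(-52.4°) + j·sin(-52.4°)) = 121.4 - j157.7 V
Step 2 — Sum components: V_total = 122.1 - j141 V.
Step 3 — Convert to polar: |V_total| = 186.5 V, ∠V_total = -49.1°.

V_total = 186.5∠-49.1° V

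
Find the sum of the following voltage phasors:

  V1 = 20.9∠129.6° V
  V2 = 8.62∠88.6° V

Step 1 — Convert each phasor to rectangular form:
  V1 = 20.9·(cos(129.6°) + j·sin(129.6°)) = -13.32 + j16.1 V
  V2 = 8.62·(cos(88.6°) + j·sin(88.6°)) = 0.2106 + j8.617 V
Step 2 — Sum components: V_total = -13.11 + j24.72 V.
Step 3 — Convert to polar: |V_total| = 27.98 V, ∠V_total = 117.9°.

V_total = 27.98∠117.9° V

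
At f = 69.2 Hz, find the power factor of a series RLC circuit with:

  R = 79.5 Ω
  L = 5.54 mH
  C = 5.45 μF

Step 1 — Angular frequency: ω = 2π·f = 2π·69.2 = 434.8 rad/s.
Step 2 — Component impedances:
  R: Z = R = 79.5 Ω
  L: Z = jωL = j·434.8·0.00554 = 0 + j2.409 Ω
  C: Z = 1/(jωC) = -j/(ω·C) = 0 - j422 Ω
Step 3 — Series combination: Z_total = R + L + C = 79.5 - j419.6 Ω = 427.1∠-79.3° Ω.
Step 4 — Power factor: PF = cos(φ) = Re(Z)/|Z| = 79.5/427.06 = 0.1862.
Step 5 — Type: Im(Z) = -419.6 ⇒ leading (phase φ = -79.3°).

PF = 0.1862 (leading, φ = -79.3°)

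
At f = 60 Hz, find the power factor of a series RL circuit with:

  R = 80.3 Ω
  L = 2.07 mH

Step 1 — Angular frequency: ω = 2π·f = 2π·60 = 377 rad/s.
Step 2 — Component impedances:
  R: Z = R = 80.3 Ω
  L: Z = jωL = j·377·0.00207 = 0 + j0.7804 Ω
Step 3 — Series combination: Z_total = R + L = 80.3 + j0.7804 Ω = 80.3∠0.6° Ω.
Step 4 — Power factor: PF = cos(φ) = Re(Z)/|Z| = 80.3/80.3 = 1.
Step 5 — Type: Im(Z) = 0.7804 ⇒ lagging (phase φ = 0.6°).

PF = 1 (lagging, φ = 0.6°)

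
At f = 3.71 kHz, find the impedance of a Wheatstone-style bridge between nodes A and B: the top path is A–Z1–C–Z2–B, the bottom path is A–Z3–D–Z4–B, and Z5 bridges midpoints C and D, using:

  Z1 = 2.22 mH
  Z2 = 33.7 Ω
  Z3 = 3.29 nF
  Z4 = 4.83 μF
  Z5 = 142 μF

Step 1 — Angular frequency: ω = 2π·f = 2π·3710 = 2.331e+04 rad/s.
Step 2 — Component impedances:
  Z1: Z = jωL = j·2.331e+04·0.00222 = 0 + j51.75 Ω
  Z2: Z = R = 33.7 Ω
  Z3: Z = 1/(jωC) = -j/(ω·C) = 0 - j1.304e+04 Ω
  Z4: Z = 1/(jωC) = -j/(ω·C) = 0 - j8.882 Ω
  Z5: Z = 1/(jωC) = -j/(ω·C) = 0 - j0.3021 Ω
Step 3 — Bridge requires nodal analysis (the Z5 bridge couples midpoints C and D, so the two paths cannot be reduced to a simple series/parallel combination). Setting node B to ground and injecting 1 A at node A, the 3-node admittance system at A, C, D solves to V_A = Z_AB = 2.33 + j43.4 Ω = 43.47∠86.9° Ω.

Z = 2.33 + j43.4 Ω = 43.47∠86.9° Ω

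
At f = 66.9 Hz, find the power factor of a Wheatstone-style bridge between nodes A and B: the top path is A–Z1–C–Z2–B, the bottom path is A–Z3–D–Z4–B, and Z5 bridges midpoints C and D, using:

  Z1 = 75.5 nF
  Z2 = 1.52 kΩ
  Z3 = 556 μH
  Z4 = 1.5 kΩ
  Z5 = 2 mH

Step 1 — Angular frequency: ω = 2π·f = 2π·66.9 = 420.3 rad/s.
Step 2 — Component impedances:
  Z1: Z = 1/(jωC) = -j/(ω·C) = 0 - j3.151e+04 Ω
  Z2: Z = R = 1520 Ω
  Z3: Z = jωL = j·420.3·0.000556 = 0 + j0.2337 Ω
  Z4: Z = R = 1500 Ω
  Z5: Z = jωL = j·420.3·0.002 = 0 + j0.8407 Ω
Step 3 — Bridge requires nodal analysis (the Z5 bridge couples midpoints C and D, so the two paths cannot be reduced to a simple series/parallel combination). Setting node B to ground and injecting 1 A at node A, the 3-node admittance system at A, C, D solves to V_A = Z_AB = 755 + j0.4411 Ω = 755∠0.0° Ω.
Step 4 — Power factor: PF = cos(φ) = Re(Z)/|Z| = 755/755 = 1.
Step 5 — Type: Im(Z) = 0.4411 ⇒ lagging (phase φ = 0.0°).

PF = 1 (lagging, φ = 0.0°)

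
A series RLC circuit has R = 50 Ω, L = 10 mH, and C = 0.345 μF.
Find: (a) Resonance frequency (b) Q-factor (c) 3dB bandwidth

Step 1 — Resonance: ω₀ = 1/√(LC) = 1/√(0.01·3.45e-07) = 1.703e+04 rad/s.
Step 2 — f₀ = ω₀/(2π) = 2710 Hz.
Step 3 — Series Q: Q = ω₀L/R = 1.703e+04·0.01/50 = 3.405.
Step 4 — Bandwidth: Δω = ω₀/Q = 5000 rad/s; BW = Δω/(2π) = 795.8 Hz.

(a) f₀ = 2710 Hz  (b) Q = 3.405  (c) BW = 795.8 Hz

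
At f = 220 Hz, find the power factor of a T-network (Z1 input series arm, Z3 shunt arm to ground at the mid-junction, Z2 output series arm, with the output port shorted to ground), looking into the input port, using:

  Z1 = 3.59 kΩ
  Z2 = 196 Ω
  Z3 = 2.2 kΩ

Step 1 — Angular frequency: ω = 2π·f = 2π·220 = 1382 rad/s.
Step 2 — Component impedances:
  Z1: Z = R = 3590 Ω
  Z2: Z = R = 196 Ω
  Z3: Z = R = 2200 Ω
Step 3 — With the output port shorted to ground, the output series arm Z2 runs from the junction to ground; the shunt arm Z3 also runs from the junction to ground. They appear in parallel: Z3 || Z2 = 180 Ω.
Step 4 — Series with input arm Z1: Z_in = Z1 + (Z3 || Z2) = 3770 Ω = 3770∠0.0° Ω.
Step 5 — Power factor: PF = cos(φ) = Re(Z)/|Z| = 3770/3770 = 1.
Step 6 — Type: Im(Z) = 0 ⇒ unity (phase φ = 0.0°).

PF = 1 (unity, φ = 0.0°)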